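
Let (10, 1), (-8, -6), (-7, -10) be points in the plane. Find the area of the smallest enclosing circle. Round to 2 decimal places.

Call the three points A, B, C in the order given.
Side lengths²: AB² = 373, AC² = 410, BC² = 17.
Since AC² = 410 ≥ 373 + 17 = 390, the angle opposite AC is not acute, so the smallest enclosing circle has AC as diameter.
Centre = midpoint of AC = (1.5, -4.5), r² = 410/4 = 102.5.
Area = π·r² = π·102.5 ≈ 322.01.

322.01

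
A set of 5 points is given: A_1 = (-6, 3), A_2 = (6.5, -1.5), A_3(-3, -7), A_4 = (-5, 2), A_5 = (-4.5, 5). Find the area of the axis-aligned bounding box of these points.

150

x ranges over [-6, 6.5], width 12.5.
y ranges over [-7, 5], height 12.
Area = 12.5 × 12 = 150.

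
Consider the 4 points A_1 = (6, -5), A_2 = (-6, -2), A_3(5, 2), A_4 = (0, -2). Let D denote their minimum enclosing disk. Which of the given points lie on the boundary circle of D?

A_1, A_2, A_3

A smallest enclosing disk is always determined by at most three of the input points on its boundary.
The minimum enclosing circle is determined by three boundary points: A_1, A_2, A_3.
Their circumcentre is (17/54, -121/54) with r² = 58225/1458.
The farthest remaining point A_4 is at distance² 229/1458 ≤ 58225/1458.
The points at distance exactly r from the centre are A_1, A_2, A_3 — 3 points.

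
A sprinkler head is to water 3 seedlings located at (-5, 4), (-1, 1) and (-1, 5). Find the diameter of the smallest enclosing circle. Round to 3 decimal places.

Call the three points A, B, C in the order given.
Side lengths²: AB² = 25, AC² = 17, BC² = 16.
Since AB² = 25 < 17 + 16 = 33, the triangle is acute, so the smallest enclosing circle is the circumcircle.
Circumcentre = (-2.625, 3), r² = 6.640625.
Diameter = 2r = 2√(6.640625) ≈ 5.154.

5.154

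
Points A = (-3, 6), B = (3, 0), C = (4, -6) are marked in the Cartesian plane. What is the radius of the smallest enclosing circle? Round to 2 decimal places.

Side lengths²: AB² = 72, AC² = 193, BC² = 37.
Since AC² = 193 ≥ 72 + 37 = 109, the angle opposite AC is not acute, so the smallest enclosing circle has AC as diameter.
Centre = midpoint of AC = (0.5, 0), r² = 193/4 = 48.25.
r = √(48.25) ≈ 6.95.

6.95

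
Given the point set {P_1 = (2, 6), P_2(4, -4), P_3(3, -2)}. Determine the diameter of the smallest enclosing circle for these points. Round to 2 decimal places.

Side lengths²: P_1P_2² = 104, P_1P_3² = 65, P_2P_3² = 5.
Since P_1P_2² = 104 ≥ 65 + 5 = 70, the angle opposite P_1P_2 is not acute, so the smallest enclosing circle has P_1P_2 as diameter.
Centre = midpoint of P_1P_2 = (3, 1), r² = 104/4 = 26.
Diameter = 2r = 2√26 ≈ 10.20.

10.20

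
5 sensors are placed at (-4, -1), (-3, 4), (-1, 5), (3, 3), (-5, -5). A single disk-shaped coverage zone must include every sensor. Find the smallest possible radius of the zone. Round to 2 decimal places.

5.68

A smallest enclosing disk is always determined by at most three of the input points on its boundary.
The minimum enclosing circle is determined by three boundary points: (-1, 5), (3, 3), (-5, -5).
Their circumcentre is (-4/3, -2/3) with r² = 290/9.
The farthest remaining point (-3, 4) is at distance² 221/9 ≤ 290/9.
r = √(290/9) ≈ 5.68.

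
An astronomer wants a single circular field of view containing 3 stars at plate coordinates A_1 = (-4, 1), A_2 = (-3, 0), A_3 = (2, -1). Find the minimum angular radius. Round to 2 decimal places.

3.16

Side lengths²: A_1A_2² = 2, A_1A_3² = 40, A_2A_3² = 26.
Since A_1A_3² = 40 ≥ 26 + 2 = 28, the angle opposite A_1A_3 is not acute, so the smallest enclosing circle has A_1A_3 as diameter.
Centre = midpoint of A_1A_3 = (-1, 0), r² = 40/4 = 10.
r = √10 ≈ 3.16.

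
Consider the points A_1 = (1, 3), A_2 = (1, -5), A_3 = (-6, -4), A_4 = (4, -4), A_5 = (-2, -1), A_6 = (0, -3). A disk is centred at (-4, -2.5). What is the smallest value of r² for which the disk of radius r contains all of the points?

66.25

The required radius is the distance from (-4, -2.5) to the farthest point.
Squared distances: 55.25, 31.25, 6.25, 66.25, 6.25, 16.25.
Maximum is 66.25, attained at A_4.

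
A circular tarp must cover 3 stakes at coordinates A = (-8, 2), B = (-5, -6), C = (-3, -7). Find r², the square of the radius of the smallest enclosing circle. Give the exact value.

26.5

Side lengths²: AB² = 73, AC² = 106, BC² = 5.
Since AC² = 106 ≥ 73 + 5 = 78, the angle opposite AC is not acute, so the smallest enclosing circle has AC as diameter.
Centre = midpoint of AC = (-5.5, -2.5), r² = 106/4 = 26.5.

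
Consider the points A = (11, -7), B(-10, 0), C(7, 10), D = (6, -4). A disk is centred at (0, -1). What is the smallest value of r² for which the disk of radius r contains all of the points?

The required radius is the distance from (0, -1) to the farthest point.
Squared distances: 157, 101, 170, 45.
Maximum is 170, attained at C.

170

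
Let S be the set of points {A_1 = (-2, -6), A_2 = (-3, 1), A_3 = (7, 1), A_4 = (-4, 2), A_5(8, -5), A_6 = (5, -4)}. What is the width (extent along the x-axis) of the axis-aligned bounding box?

max x = 8, min x = -4, so width = 12.

12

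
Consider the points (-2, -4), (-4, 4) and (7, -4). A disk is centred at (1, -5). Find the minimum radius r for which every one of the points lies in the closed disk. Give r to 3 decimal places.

The required radius is the distance from (1, -5) to the farthest point.
Squared distances: 10, 106, 37.
Maximum is 106, attained at (-4, 4).
r = √106 ≈ 10.296.

10.296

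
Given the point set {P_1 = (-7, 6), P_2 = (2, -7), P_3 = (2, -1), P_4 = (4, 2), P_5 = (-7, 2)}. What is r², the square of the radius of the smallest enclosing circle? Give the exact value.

A smallest enclosing disk is always determined by at most three of the input points on its boundary.
The farthest pair is P_1–P_2 with squared distance 250. The circle on this segment as diameter has centre (-2.5, -0.5) and r² = 250/4 = 62.5.
Check P_3: distance² to centre = 20.5 ≤ 62.5, so it lies inside.
All remaining points lie in this disk, and no smaller disk contains both endpoints, so this is the minimum enclosing circle.

62.5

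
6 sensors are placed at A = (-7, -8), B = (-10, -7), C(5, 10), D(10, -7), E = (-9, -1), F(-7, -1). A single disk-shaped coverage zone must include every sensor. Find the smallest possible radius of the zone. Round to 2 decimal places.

A smallest enclosing disk is always determined by at most three of the input points on its boundary.
The minimum enclosing circle is determined by three boundary points: B, C, D.
Their circumcentre is (0, -12/17) with r² = 40349/289.
The farthest remaining point A is at distance² 29537/289 ≤ 40349/289.
r = √(40349/289) ≈ 11.82.

11.82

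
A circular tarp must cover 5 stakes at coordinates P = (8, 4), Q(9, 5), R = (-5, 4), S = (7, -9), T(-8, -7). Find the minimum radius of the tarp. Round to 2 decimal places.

10.40

The farthest pair is Q–T with squared distance 433. The circle on this segment as diameter has centre (0.5, -1) and r² = 433/4 = 108.25.
Check P: distance² to centre = 81.25 ≤ 108.25, so it lies inside.
All remaining points lie in this disk, and no smaller disk contains both endpoints, so this is the minimum enclosing circle.
r = √(108.25) ≈ 10.40.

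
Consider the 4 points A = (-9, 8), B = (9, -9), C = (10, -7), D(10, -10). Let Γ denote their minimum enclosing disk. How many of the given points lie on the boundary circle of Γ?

A smallest enclosing disk is always determined by at most three of the input points on its boundary.
The farthest pair is A–D with squared distance 685. The circle on this segment as diameter has centre (0.5, -1) and r² = 685/4 = 171.25.
Check B: distance² to centre = 136.25 ≤ 171.25, so it lies inside.
All remaining points lie in this disk, and no smaller disk contains both endpoints, so this is the minimum enclosing circle.
The points at distance exactly r from the centre are A, D — 2 points.

2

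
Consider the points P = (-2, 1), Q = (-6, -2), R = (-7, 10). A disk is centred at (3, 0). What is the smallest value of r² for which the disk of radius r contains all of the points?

The required radius is the distance from (3, 0) to the farthest point.
Squared distances: 26, 85, 200.
Maximum is 200, attained at R.

200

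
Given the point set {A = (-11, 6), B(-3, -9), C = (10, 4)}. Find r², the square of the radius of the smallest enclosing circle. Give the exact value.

Side lengths²: AB² = 289, AC² = 445, BC² = 338.
Since AC² = 445 < 338 + 289 = 627, the triangle is acute, so the smallest enclosing circle is the circumcircle.
Circumcentre = (-37/46, 83/46), r² = 128605/1058.

128605/1058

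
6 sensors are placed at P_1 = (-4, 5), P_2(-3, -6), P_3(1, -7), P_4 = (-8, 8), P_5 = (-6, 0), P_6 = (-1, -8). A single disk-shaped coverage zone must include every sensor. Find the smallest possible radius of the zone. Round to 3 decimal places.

A smallest enclosing disk is always determined by at most three of the input points on its boundary.
The minimum enclosing circle is determined by three boundary points: P_3, P_4, P_6.
Their circumcentre is (-101/26, 7/26) with r² = 25925/338.
The farthest remaining point P_2 is at distance² 13549/338 ≤ 25925/338.
r = √(25925/338) ≈ 8.758.

8.758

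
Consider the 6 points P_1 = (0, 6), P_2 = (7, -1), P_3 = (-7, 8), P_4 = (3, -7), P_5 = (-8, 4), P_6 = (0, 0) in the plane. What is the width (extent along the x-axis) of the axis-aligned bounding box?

15

max x = 7, min x = -8, so width = 15.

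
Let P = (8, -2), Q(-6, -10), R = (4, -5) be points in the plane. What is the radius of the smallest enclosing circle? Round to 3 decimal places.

8.062

Side lengths²: PQ² = 260, PR² = 25, QR² = 125.
Since PQ² = 260 ≥ 125 + 25 = 150, the angle opposite PQ is not acute, so the smallest enclosing circle has PQ as diameter.
Centre = midpoint of PQ = (1, -6), r² = 260/4 = 65.
r = √65 ≈ 8.062.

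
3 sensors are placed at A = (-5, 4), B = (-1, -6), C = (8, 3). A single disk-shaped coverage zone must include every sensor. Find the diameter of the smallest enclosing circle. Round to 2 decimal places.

Side lengths²: AB² = 116, AC² = 170, BC² = 162.
Since AC² = 170 < 162 + 116 = 278, the triangle is acute, so the smallest enclosing circle is the circumcircle.
Circumcentre = (9/7, 5/7), r² = 2465/49.
Diameter = 2r = 2√(2465/49) ≈ 14.19.

14.19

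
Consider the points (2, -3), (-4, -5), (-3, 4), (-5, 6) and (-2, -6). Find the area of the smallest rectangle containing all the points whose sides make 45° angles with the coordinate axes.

In coordinates u = x + y, v = x − y the rectangle is axis-aligned; the map (x,y)→(u,v) scales areas by 2.
u-values: -1, -9, 1, 1, -8; range = 1 − (-9) = 10.
v-values: 5, 1, -7, -11, 4; range = 5 − (-11) = 16.
Area = (10 × 16) / 2 = 80.

80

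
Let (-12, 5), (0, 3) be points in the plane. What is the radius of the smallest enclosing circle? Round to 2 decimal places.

6.08

The smallest circle enclosing two points has them as diameter endpoints.
Centre = midpoint = (-6, 4); r² = |(-12, 5)−(0, 3)|²/4 = 148/4 = 37.
r = √37 ≈ 6.08.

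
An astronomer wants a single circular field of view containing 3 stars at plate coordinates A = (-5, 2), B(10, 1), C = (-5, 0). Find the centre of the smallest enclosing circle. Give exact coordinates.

Side lengths²: AB² = 226, AC² = 4, BC² = 226.
Since BC² = 226 < 226 + 4 = 230, the triangle is acute, so the smallest enclosing circle is the circumcircle.
Circumcentre = (37/15, 1), r² = 12769/225.
Centre = (37/15, 1).

(37/15, 1)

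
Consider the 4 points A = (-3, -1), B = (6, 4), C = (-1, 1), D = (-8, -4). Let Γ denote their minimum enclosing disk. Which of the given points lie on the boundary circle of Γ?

The farthest pair is B–D with squared distance 260. The circle on this segment as diameter has centre (-1, 0) and r² = 260/4 = 65.
Check A: distance² to centre = 5 ≤ 65, so it lies inside.
All remaining points lie in this disk, and no smaller disk contains both endpoints, so this is the minimum enclosing circle.
The points at distance exactly r from the centre are B, D — 2 points.

B, D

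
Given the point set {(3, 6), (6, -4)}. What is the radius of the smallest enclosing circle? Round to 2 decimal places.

The smallest circle enclosing two points has them as diameter endpoints.
Centre = midpoint = (4.5, 1); r² = |(3, 6)−(6, -4)|²/4 = 109/4 = 27.25.
r = √(27.25) ≈ 5.22.

5.22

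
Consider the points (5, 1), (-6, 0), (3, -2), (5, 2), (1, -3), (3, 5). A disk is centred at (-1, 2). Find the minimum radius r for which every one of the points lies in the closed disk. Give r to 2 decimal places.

6.08

The required radius is the distance from (-1, 2) to the farthest point.
Squared distances: 37, 29, 32, 36, 29, 25.
Maximum is 37, attained at (5, 1).
r = √37 ≈ 6.08.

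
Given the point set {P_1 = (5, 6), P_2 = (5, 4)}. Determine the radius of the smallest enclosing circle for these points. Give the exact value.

1

The smallest circle enclosing two points has them as diameter endpoints.
Centre = midpoint = (5, 5); r² = |P_1P_2|²/4 = 4/4 = 1.
r = √1 = 1.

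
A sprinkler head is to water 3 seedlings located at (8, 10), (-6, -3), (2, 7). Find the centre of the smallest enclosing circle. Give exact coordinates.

(1, 3.5)

Call the three points A, B, C in the order given.
Side lengths²: AB² = 365, AC² = 45, BC² = 164.
Since AB² = 365 ≥ 164 + 45 = 209, the angle opposite AB is not acute, so the smallest enclosing circle has AB as diameter.
Centre = midpoint of AB = (1, 3.5), r² = 365/4 = 91.25.
Centre = (1, 3.5).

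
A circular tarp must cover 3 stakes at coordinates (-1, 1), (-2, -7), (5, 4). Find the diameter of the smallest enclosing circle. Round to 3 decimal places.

13.038

Call the three points A, B, C in the order given.
Side lengths²: AB² = 65, AC² = 45, BC² = 170.
Since BC² = 170 ≥ 65 + 45 = 110, the angle opposite BC is not acute, so the smallest enclosing circle has BC as diameter.
Centre = midpoint of BC = (1.5, -1.5), r² = 170/4 = 42.5.
Diameter = 2r = 2√(42.5) ≈ 13.038.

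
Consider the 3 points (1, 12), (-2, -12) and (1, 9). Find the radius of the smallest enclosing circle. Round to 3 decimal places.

12.093

Call the three points A, B, C in the order given.
Side lengths²: AB² = 585, AC² = 9, BC² = 450.
Since AB² = 585 ≥ 450 + 9 = 459, the angle opposite AB is not acute, so the smallest enclosing circle has AB as diameter.
Centre = midpoint of AB = (-0.5, 0), r² = 585/4 = 146.25.
r = √(146.25) ≈ 12.093.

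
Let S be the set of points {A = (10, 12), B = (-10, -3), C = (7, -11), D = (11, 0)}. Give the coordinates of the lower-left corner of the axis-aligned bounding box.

x-range [-10, 11], y-range [-11, 12].
The lower-left corner is (-10, -11).

(-10, -11)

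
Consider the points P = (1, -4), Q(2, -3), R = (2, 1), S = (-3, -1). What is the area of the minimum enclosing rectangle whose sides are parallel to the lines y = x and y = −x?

In coordinates u = x + y, v = x − y the rectangle is axis-aligned; the map (x,y)→(u,v) scales areas by 2.
u-values: -3, -1, 3, -4; range = 3 − (-4) = 7.
v-values: 5, 5, 1, -2; range = 5 − (-2) = 7.
Area = (7 × 7) / 2 = 24.5.

24.5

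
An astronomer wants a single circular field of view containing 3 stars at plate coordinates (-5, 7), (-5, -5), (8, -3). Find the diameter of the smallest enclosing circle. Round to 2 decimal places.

Call the three points A, B, C in the order given.
Side lengths²: AB² = 144, AC² = 269, BC² = 173.
Since AC² = 269 < 173 + 144 = 317, the triangle is acute, so the smallest enclosing circle is the circumcircle.
Circumcentre = (19/26, 1), r² = 46537/676.
Diameter = 2r = 2√(46537/676) ≈ 16.59.

16.59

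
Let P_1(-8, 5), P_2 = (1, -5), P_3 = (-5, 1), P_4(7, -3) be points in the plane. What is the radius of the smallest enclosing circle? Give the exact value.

The minimum enclosing circle of a finite set is fixed by two of the points (as a diameter) or three (as a circumcircle).
The farthest pair is P_1–P_4 with squared distance 289. The circle on this segment as diameter has centre (-0.5, 1) and r² = 289/4 = 72.25.
Check P_2: distance² to centre = 38.25 ≤ 72.25, so it lies inside.
All remaining points lie in this disk, and no smaller disk contains both endpoints, so this is the minimum enclosing circle.
r = √(72.25) = 8.5.

8.5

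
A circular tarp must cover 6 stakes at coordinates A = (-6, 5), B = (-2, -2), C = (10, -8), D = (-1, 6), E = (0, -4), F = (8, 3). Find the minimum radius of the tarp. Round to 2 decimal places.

By Welzl's lemma the MEC is supported by two points (diametrically opposite) or three points (on a circumcircle).
The farthest pair is A–C with squared distance 425. The circle on this segment as diameter has centre (2, -1.5) and r² = 425/4 = 106.25.
Check B: distance² to centre = 16.25 ≤ 106.25, so it lies inside.
All remaining points lie in this disk, and no smaller disk contains both endpoints, so this is the minimum enclosing circle.
r = √(106.25) ≈ 10.31.

10.31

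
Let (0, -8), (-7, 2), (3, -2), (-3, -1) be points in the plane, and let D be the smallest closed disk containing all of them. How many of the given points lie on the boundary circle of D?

The minimum enclosing circle is determined by three boundary points: (0, -8), (-7, 2), (3, -2).
Their circumcentre is (-37/12, -65/24) with r² = 21605/576.
The farthest remaining point (-3, -1) is at distance² 1685/576 ≤ 21605/576.
The points at distance exactly r from the centre are (0, -8), (-7, 2), (3, -2) — 3 points.

3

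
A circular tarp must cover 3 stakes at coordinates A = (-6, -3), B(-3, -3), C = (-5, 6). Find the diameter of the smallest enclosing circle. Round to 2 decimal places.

Side lengths²: AB² = 9, AC² = 82, BC² = 85.
Since BC² = 85 < 82 + 9 = 91, the triangle is acute, so the smallest enclosing circle is the circumcircle.
Circumcentre = (-4.5, 25/18), r² = 3485/162.
Diameter = 2r = 2√(3485/162) ≈ 9.28.

9.28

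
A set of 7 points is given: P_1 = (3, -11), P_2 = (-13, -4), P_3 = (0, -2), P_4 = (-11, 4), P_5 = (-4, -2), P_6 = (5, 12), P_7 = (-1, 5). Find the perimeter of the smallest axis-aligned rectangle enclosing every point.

82

Width = max x − min x = 5 − (-13) = 18.
Height = max y − min y = 12 − (-11) = 23.
Perimeter = 2(18 + 23) = 82.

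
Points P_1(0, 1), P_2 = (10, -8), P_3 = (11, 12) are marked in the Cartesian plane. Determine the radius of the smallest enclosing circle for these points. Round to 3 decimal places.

Side lengths²: P_1P_2² = 181, P_1P_3² = 242, P_2P_3² = 401.
Since P_2P_3² = 401 < 242 + 181 = 423, the triangle is acute, so the smallest enclosing circle is the circumcircle.
Circumcentre = (379/38, 77/38), r² = 72581/722.
r = √(72581/722) ≈ 10.026.

10.026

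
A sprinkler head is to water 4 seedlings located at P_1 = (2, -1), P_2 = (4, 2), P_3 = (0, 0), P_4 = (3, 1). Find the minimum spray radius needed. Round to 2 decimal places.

By Welzl's lemma the MEC is supported by two points (diametrically opposite) or three points (on a circumcircle).
The farthest pair is P_2–P_3 with squared distance 20. The circle on this segment as diameter has centre (2, 1) and r² = 20/4 = 5.
Check P_1: distance² to centre = 4 ≤ 5, so it lies inside.
All remaining points lie in this disk, and no smaller disk contains both endpoints, so this is the minimum enclosing circle.
r = √5 ≈ 2.24.

2.24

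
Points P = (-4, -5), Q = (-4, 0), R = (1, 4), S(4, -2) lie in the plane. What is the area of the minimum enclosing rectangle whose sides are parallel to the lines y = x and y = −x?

70

In coordinates u = x + y, v = x − y the rectangle is axis-aligned; the map (x,y)→(u,v) scales areas by 2.
u-values: -9, -4, 5, 2; range = 5 − (-9) = 14.
v-values: 1, -4, -3, 6; range = 6 − (-4) = 10.
Area = (14 × 10) / 2 = 70.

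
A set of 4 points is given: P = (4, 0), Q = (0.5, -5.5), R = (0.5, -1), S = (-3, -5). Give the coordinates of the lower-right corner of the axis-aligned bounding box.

(4, -5.5)

x-range [-3, 4], y-range [-5.5, 0].
The lower-right corner is (4, -5.5).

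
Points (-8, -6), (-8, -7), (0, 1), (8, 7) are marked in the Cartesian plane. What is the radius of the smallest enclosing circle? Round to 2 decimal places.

By Welzl's lemma the MEC is supported by two points (diametrically opposite) or three points (on a circumcircle).
The farthest pair is (-8, -7)–(8, 7) with squared distance 452. The circle on this segment as diameter has centre (0, 0) and r² = 452/4 = 113.
Check (-8, -6): distance² to centre = 100 ≤ 113, so it lies inside.
All remaining points lie in this disk, and no smaller disk contains both endpoints, so this is the minimum enclosing circle.
r = √113 ≈ 10.63.

10.63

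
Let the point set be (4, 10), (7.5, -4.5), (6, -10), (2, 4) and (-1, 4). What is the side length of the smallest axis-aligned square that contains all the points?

20

The bounding box has width 8.5 and height 20.
An axis-aligned square enclosing the set must have side ≥ max(width, height).
So the minimum side is max(8.5, 20) = 20.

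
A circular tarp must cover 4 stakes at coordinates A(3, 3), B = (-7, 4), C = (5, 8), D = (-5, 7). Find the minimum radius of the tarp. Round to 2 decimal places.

6.32

A smallest enclosing disk is always determined by at most three of the input points on its boundary.
The farthest pair is B–C with squared distance 160. The circle on this segment as diameter has centre (-1, 6) and r² = 160/4 = 40.
Check A: distance² to centre = 25 ≤ 40, so it lies inside.
All remaining points lie in this disk, and no smaller disk contains both endpoints, so this is the minimum enclosing circle.
r = √40 ≈ 6.32.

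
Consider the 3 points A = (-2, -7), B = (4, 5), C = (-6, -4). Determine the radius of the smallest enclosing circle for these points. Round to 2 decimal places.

6.84

Side lengths²: AB² = 180, AC² = 25, BC² = 181.
Since BC² = 181 < 180 + 25 = 205, the triangle is acute, so the smallest enclosing circle is the circumcircle.
Circumcentre = (-2/11, -9/22), r² = 22625/484.
r = √(22625/484) ≈ 6.84.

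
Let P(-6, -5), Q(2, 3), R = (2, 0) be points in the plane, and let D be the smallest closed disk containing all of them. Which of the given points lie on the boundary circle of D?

P, Q

Side lengths²: PQ² = 128, PR² = 89, QR² = 9.
Since PQ² = 128 ≥ 89 + 9 = 98, the angle opposite PQ is not acute, so the smallest enclosing circle has PQ as diameter.
Centre = midpoint of PQ = (-2, -1), r² = 128/4 = 32.
The points at distance exactly r from the centre are P, Q — 2 points.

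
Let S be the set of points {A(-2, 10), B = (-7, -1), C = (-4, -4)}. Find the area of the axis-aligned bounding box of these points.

70

x ranges over [-7, -2], width 5.
y ranges over [-4, 10], height 14.
Area = 5 × 14 = 70.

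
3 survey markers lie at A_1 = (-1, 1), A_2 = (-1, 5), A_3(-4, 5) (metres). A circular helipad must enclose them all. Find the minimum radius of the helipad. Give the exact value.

2.5

Side lengths²: A_1A_2² = 16, A_1A_3² = 25, A_2A_3² = 9.
Since A_1A_3² = 25 ≥ 16 + 9 = 25, the angle opposite A_1A_3 is not acute, so the smallest enclosing circle has A_1A_3 as diameter.
Centre = midpoint of A_1A_3 = (-2.5, 3), r² = 25/4 = 6.25.
r = √(6.25) = 2.5.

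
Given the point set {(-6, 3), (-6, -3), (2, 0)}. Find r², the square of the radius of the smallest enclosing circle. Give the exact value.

20.81640625

Call the three points A, B, C in the order given.
Side lengths²: AB² = 36, AC² = 73, BC² = 73.
Since BC² = 73 < 73 + 36 = 109, the triangle is acute, so the smallest enclosing circle is the circumcircle.
Circumcentre = (-2.5625, 0), r² = 20.81640625.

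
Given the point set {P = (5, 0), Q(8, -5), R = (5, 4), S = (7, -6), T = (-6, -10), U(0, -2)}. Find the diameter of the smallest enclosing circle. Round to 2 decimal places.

The minimum enclosing circle of a finite set is fixed by two of the points (as a diameter) or three (as a circumcircle).
The farthest pair is R–T with squared distance 317. The circle on this segment as diameter has centre (-0.5, -3) and r² = 317/4 = 79.25.
Check P: distance² to centre = 39.25 ≤ 79.25, so it lies inside.
All remaining points lie in this disk, and no smaller disk contains both endpoints, so this is the minimum enclosing circle.
Diameter = 2r = 2√(79.25) ≈ 17.80.

17.80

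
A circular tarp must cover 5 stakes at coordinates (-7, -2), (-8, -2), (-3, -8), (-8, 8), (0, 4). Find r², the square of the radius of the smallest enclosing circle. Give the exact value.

70.25

A smallest enclosing disk is always determined by at most three of the input points on its boundary.
The farthest pair is (-3, -8)–(-8, 8) with squared distance 281. The circle on this segment as diameter has centre (-5.5, 0) and r² = 281/4 = 70.25.
Check (-7, -2): distance² to centre = 6.25 ≤ 70.25, so it lies inside.
All remaining points lie in this disk, and no smaller disk contains both endpoints, so this is the minimum enclosing circle.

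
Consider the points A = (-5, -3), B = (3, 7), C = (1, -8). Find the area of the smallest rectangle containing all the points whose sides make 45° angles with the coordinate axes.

In coordinates u = x + y, v = x − y the rectangle is axis-aligned; the map (x,y)→(u,v) scales areas by 2.
u-values: -8, 10, -7; range = 10 − (-8) = 18.
v-values: -2, -4, 9; range = 9 − (-4) = 13.
Area = (18 × 13) / 2 = 117.

117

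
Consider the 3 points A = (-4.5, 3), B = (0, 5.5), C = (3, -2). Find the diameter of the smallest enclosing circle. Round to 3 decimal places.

Side lengths²: AB² = 26.5, AC² = 81.25, BC² = 65.25.
Since AC² = 81.25 < 65.25 + 26.5 = 91.75, the triangle is acute, so the smallest enclosing circle is the circumcircle.
Circumcentre = (-19/44, 43/44), r² = 19981/968.
Diameter = 2r = 2√(19981/968) ≈ 9.087.

9.087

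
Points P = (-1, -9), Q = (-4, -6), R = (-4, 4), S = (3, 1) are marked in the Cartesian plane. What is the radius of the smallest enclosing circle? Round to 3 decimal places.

A smallest enclosing disk is always determined by at most three of the input points on its boundary.
The farthest pair is P–R with squared distance 178. The circle on this segment as diameter has centre (-2.5, -2.5) and r² = 178/4 = 44.5.
Check Q: distance² to centre = 14.5 ≤ 44.5, so it lies inside.
All remaining points lie in this disk, and no smaller disk contains both endpoints, so this is the minimum enclosing circle.
r = √(44.5) ≈ 6.671.

6.671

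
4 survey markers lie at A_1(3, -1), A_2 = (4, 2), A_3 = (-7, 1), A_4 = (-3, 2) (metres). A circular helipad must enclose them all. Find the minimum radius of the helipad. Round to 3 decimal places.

The farthest pair is A_2–A_3 with squared distance 122. The circle on this segment as diameter has centre (-1.5, 1.5) and r² = 122/4 = 30.5.
Check A_1: distance² to centre = 26.5 ≤ 30.5, so it lies inside.
All remaining points lie in this disk, and no smaller disk contains both endpoints, so this is the minimum enclosing circle.
r = √(30.5) ≈ 5.523.

5.523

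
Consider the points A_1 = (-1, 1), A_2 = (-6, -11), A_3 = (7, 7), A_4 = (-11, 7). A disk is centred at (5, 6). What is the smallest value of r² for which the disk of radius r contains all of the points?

410

The required radius is the distance from (5, 6) to the farthest point.
Squared distances: 61, 410, 5, 257.
Maximum is 410, attained at A_2.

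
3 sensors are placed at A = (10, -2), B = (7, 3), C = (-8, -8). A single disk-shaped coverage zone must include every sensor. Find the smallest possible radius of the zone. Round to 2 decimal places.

Side lengths²: AB² = 34, AC² = 360, BC² = 346.
Since AC² = 360 < 346 + 34 = 380, the triangle is acute, so the smallest enclosing circle is the circumcircle.
Circumcentre = (13/18, -25/6), r² = 14705/162.
r = √(14705/162) ≈ 9.53.

9.53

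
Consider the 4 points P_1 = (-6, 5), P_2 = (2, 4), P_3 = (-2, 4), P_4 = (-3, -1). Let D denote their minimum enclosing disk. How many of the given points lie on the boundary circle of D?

A smallest enclosing disk is always determined by at most three of the input points on its boundary.
The minimum enclosing circle is determined by three boundary points: P_1, P_2, P_4.
Their circumcentre is (-13/6, 19/6) with r² = 325/18.
The farthest remaining point P_3 is at distance² 13/18 ≤ 325/18.
The points at distance exactly r from the centre are P_1, P_2, P_4 — 3 points.

3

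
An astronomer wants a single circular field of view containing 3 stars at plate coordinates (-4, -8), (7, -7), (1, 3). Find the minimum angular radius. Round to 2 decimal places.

Call the three points A, B, C in the order given.
Side lengths²: AB² = 122, AC² = 146, BC² = 136.
Since AC² = 146 < 136 + 122 = 258, the triangle is acute, so the smallest enclosing circle is the circumcircle.
Circumcentre = (67/58, -215/58), r² = 75701/1682.
r = √(75701/1682) ≈ 6.71.

6.71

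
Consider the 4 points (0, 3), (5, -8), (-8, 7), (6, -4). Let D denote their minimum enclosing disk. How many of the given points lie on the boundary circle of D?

2

A smallest enclosing disk is always determined by at most three of the input points on its boundary.
The farthest pair is (5, -8)–(-8, 7) with squared distance 394. The circle on this segment as diameter has centre (-1.5, -0.5) and r² = 394/4 = 98.5.
Check (0, 3): distance² to centre = 14.5 ≤ 98.5, so it lies inside.
All remaining points lie in this disk, and no smaller disk contains both endpoints, so this is the minimum enclosing circle.
The points at distance exactly r from the centre are (5, -8), (-8, 7) — 2 points.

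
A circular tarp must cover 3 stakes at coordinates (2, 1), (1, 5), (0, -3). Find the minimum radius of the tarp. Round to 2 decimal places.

Call the three points A, B, C in the order given.
Side lengths²: AB² = 17, AC² = 20, BC² = 65.
Since BC² = 65 ≥ 20 + 17 = 37, the angle opposite BC is not acute, so the smallest enclosing circle has BC as diameter.
Centre = midpoint of BC = (0.5, 1), r² = 65/4 = 16.25.
r = √(16.25) ≈ 4.03.

4.03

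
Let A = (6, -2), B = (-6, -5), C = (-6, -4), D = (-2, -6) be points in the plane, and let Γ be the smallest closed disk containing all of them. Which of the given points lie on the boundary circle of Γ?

A, B

By Welzl's lemma the MEC is supported by two points (diametrically opposite) or three points (on a circumcircle).
The farthest pair is A–B with squared distance 153. The circle on this segment as diameter has centre (0, -3.5) and r² = 153/4 = 38.25.
Check C: distance² to centre = 36.25 ≤ 38.25, so it lies inside.
All remaining points lie in this disk, and no smaller disk contains both endpoints, so this is the minimum enclosing circle.
The points at distance exactly r from the centre are A, B — 2 points.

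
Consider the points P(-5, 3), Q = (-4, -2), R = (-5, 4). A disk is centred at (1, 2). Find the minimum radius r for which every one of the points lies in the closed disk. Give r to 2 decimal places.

The required radius is the distance from (1, 2) to the farthest point.
Squared distances: 37, 41, 40.
Maximum is 41, attained at Q.
r = √41 ≈ 6.40.

6.40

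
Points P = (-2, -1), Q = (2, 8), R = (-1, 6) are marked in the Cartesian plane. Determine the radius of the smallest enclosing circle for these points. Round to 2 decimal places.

Side lengths²: PQ² = 97, PR² = 50, QR² = 13.
Since PQ² = 97 ≥ 50 + 13 = 63, the angle opposite PQ is not acute, so the smallest enclosing circle has PQ as diameter.
Centre = midpoint of PQ = (0, 3.5), r² = 97/4 = 24.25.
r = √(24.25) ≈ 4.92.

4.92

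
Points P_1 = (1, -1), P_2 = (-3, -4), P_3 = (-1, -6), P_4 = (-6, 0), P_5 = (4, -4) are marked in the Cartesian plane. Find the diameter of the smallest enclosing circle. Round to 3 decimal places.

10.770

A smallest enclosing disk is always determined by at most three of the input points on its boundary.
The farthest pair is P_4–P_5 with squared distance 116. The circle on this segment as diameter has centre (-1, -2) and r² = 116/4 = 29.
Check P_1: distance² to centre = 5 ≤ 29, so it lies inside.
All remaining points lie in this disk, and no smaller disk contains both endpoints, so this is the minimum enclosing circle.
Diameter = 2r = 2√29 ≈ 10.770.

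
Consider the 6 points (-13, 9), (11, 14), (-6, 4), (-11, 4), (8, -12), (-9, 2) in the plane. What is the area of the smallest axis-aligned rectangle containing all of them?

624

x ranges over [-13, 11], width 24.
y ranges over [-12, 14], height 26.
Area = 24 × 26 = 624.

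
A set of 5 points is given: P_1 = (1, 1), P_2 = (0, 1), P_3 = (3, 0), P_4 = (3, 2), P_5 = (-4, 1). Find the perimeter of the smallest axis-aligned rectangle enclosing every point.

18

Width = max x − min x = 3 − (-4) = 7.
Height = max y − min y = 2 − 0 = 2.
Perimeter = 2(7 + 2) = 18.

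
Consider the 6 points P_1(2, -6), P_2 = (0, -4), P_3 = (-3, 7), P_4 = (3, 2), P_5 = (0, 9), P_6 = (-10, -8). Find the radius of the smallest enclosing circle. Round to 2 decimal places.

A smallest enclosing disk is always determined by at most three of the input points on its boundary.
The farthest pair is P_5–P_6 with squared distance 389. The circle on this segment as diameter has centre (-5, 0.5) and r² = 389/4 = 97.25.
Check P_1: distance² to centre = 91.25 ≤ 97.25, so it lies inside.
All remaining points lie in this disk, and no smaller disk contains both endpoints, so this is the minimum enclosing circle.
r = √(97.25) ≈ 9.86.

9.86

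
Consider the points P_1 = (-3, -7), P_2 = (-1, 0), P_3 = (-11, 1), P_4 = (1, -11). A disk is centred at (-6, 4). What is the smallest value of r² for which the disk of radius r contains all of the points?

274

The required radius is the distance from (-6, 4) to the farthest point.
Squared distances: 130, 41, 34, 274.
Maximum is 274, attained at P_4.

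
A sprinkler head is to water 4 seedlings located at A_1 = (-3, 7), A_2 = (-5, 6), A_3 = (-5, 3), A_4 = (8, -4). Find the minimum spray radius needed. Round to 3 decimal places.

8.201

The farthest pair is A_2–A_4 with squared distance 269. The circle on this segment as diameter has centre (1.5, 1) and r² = 269/4 = 67.25.
Check A_1: distance² to centre = 56.25 ≤ 67.25, so it lies inside.
All remaining points lie in this disk, and no smaller disk contains both endpoints, so this is the minimum enclosing circle.
r = √(67.25) ≈ 8.201.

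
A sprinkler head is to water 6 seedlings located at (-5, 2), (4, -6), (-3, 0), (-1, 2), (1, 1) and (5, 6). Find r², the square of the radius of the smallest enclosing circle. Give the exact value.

A smallest enclosing disk is always determined by at most three of the input points on its boundary.
The minimum enclosing circle is determined by three boundary points: (-5, 2), (4, -6), (5, 6).
Their circumcentre is (1.5, 0.25) with r² = 45.3125.
The farthest remaining point (-3, 0) is at distance² 20.3125 ≤ 45.3125.

45.3125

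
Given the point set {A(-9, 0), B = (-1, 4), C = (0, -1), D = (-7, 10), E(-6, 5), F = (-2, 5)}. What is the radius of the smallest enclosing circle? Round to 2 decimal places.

6.54

By Welzl's lemma the MEC is supported by two points (diametrically opposite) or three points (on a circumcircle).
The minimum enclosing circle is determined by three boundary points: A, C, D.
Their circumcentre is (-183/46, 193/46) with r² = 45305/1058.
The farthest remaining point B is at distance² 9425/1058 ≤ 45305/1058.
r = √(45305/1058) ≈ 6.54.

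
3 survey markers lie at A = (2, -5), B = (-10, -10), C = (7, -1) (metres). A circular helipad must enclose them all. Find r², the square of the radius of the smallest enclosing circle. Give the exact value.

Side lengths²: AB² = 169, AC² = 41, BC² = 370.
Since BC² = 370 ≥ 169 + 41 = 210, the angle opposite BC is not acute, so the smallest enclosing circle has BC as diameter.
Centre = midpoint of BC = (-1.5, -5.5), r² = 370/4 = 92.5.

92.5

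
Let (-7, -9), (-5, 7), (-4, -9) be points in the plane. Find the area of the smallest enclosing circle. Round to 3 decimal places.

205.001

Call the three points A, B, C in the order given.
Side lengths²: AB² = 260, AC² = 9, BC² = 257.
Since AB² = 260 < 257 + 9 = 266, the triangle is acute, so the smallest enclosing circle is the circumcircle.
Circumcentre = (-5.5, -1.0625), r² = 65.25390625.
Area = π·r² = π·65.25390625 ≈ 205.001.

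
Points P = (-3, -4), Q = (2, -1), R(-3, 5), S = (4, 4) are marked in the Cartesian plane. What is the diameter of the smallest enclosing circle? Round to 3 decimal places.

10.738

The minimum enclosing circle of a finite set is fixed by two of the points (as a diameter) or three (as a circumcircle).
The minimum enclosing circle is determined by three boundary points: P, R, S.
Their circumcentre is (-1/14, 0.5) with r² = 2825/98.
The farthest remaining point Q is at distance² 641/98 ≤ 2825/98.
Diameter = 2r = 2√(2825/98) ≈ 10.738.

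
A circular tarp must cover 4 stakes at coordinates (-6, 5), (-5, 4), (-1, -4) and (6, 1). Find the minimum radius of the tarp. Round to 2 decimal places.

6.37

The minimum enclosing circle is determined by three boundary points: (-6, 5), (-1, -4), (6, 1).
Their circumcentre is (-5/22, 51/22) with r² = 9805/242.
The farthest remaining point (-5, 4) is at distance² 6197/242 ≤ 9805/242.
r = √(9805/242) ≈ 6.37.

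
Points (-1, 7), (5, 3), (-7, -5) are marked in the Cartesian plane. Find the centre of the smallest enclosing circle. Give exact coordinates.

(-1.5, -0.25)

Call the three points A, B, C in the order given.
Side lengths²: AB² = 52, AC² = 180, BC² = 208.
Since BC² = 208 < 180 + 52 = 232, the triangle is acute, so the smallest enclosing circle is the circumcircle.
Circumcentre = (-1.5, -0.25), r² = 52.8125.
Centre = (-1.5, -0.25).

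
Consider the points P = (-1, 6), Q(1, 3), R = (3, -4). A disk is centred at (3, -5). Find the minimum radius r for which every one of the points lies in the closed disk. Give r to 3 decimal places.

11.705

The required radius is the distance from (3, -5) to the farthest point.
Squared distances: 137, 68, 1.
Maximum is 137, attained at P.
r = √137 ≈ 11.705.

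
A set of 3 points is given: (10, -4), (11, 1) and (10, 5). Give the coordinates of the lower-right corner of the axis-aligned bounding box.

x-range [10, 11], y-range [-4, 5].
The lower-right corner is (11, -4).

(11, -4)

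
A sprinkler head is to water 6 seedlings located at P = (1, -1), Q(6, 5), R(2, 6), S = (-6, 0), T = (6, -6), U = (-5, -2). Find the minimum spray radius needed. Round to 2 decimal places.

The minimum enclosing circle is determined by three boundary points: Q, S, T.
Their circumcentre is (1.25, -0.5) with r² = 52.8125.
The farthest remaining point R is at distance² 42.8125 ≤ 52.8125.
r = √(52.8125) ≈ 7.27.

7.27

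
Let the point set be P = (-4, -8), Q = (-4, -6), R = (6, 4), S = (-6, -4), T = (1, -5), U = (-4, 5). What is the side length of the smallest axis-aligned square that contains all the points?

The bounding box has width 12 and height 13.
An axis-aligned square enclosing the set must have side ≥ max(width, height).
So the minimum side is max(12, 13) = 13.

13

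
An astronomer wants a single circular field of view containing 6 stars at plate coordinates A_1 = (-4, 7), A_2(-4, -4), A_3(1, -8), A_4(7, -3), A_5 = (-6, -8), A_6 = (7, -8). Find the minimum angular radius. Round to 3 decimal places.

9.383

By Welzl's lemma the MEC is supported by two points (diametrically opposite) or three points (on a circumcircle).
The minimum enclosing circle is determined by three boundary points: A_1, A_5, A_6.
Their circumcentre is (0.5, -37/30) with r² = 39617/450.
The farthest remaining point A_3 is at distance² 20717/450 ≤ 39617/450.
r = √(39617/450) ≈ 9.383.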